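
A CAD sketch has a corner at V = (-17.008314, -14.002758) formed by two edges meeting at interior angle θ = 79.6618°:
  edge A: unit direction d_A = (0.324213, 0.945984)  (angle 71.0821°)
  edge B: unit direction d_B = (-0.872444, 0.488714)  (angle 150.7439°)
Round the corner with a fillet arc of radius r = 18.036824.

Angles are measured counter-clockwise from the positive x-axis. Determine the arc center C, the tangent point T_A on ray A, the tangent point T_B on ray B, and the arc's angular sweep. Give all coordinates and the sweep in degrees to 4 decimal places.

bisector direction at 110.9130° = (-0.356950,0.934124)
center distance |VC| = r/sin(θ/2) = 18.036824/sin(39.8309°) = 28.159484
C = V + |VC|·bis = (-27.0598,12.3017)
T_A = V + ((C−V)·d_A)·d_A = V + 21.6247·d_A = (-9.9973,6.4539)
T_B = V + ((C−V)·d_B)·d_B = V + 21.6247·d_B = (-35.8747,-3.4344)
sweep = 180° − θ = 100.3382°

center=(-27.0598,12.3017) T_A=(-9.9973,6.4539) T_B=(-35.8747,-3.4344) sweep=100.3382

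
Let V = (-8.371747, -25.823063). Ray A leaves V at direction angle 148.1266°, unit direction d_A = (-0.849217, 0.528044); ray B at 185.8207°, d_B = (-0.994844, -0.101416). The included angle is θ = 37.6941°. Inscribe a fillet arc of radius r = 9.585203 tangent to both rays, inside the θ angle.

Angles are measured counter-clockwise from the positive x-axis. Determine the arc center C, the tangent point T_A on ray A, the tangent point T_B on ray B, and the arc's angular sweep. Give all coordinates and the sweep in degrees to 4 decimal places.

center=(-37.2798,-19.1351) T_A=(-32.2184,-10.9952) T_B=(-36.3077,-28.6709) sweep=142.3059

bisector direction at 166.9736° = (-0.974267,0.225399)
center distance |VC| = r/sin(θ/2) = 9.585203/sin(18.8470°) = 29.671605
C = V + |VC|·bis = (-37.2798,-19.1351)
T_A = V + ((C−V)·d_A)·d_A = V + 28.0807·d_A = (-32.2184,-10.9952)
T_B = V + ((C−V)·d_B)·d_B = V + 28.0807·d_B = (-36.3077,-28.6709)
sweep = 180° − θ = 142.3059°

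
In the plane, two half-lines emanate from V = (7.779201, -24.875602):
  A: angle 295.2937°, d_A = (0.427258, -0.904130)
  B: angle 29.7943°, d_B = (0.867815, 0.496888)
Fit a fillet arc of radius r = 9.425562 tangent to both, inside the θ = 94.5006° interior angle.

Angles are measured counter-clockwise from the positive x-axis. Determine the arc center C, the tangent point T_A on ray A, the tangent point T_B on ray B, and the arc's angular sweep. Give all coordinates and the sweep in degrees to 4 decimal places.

center=(20.0238,-28.7260) T_A=(11.5018,-32.7531) T_B=(15.3403,-20.5463) sweep=85.4994

bisector direction at 342.5440° = (0.953948,-0.299973)
center distance |VC| = r/sin(θ/2) = 9.425562/sin(47.2503°) = 12.835663
C = V + |VC|·bis = (20.0238,-28.7260)
T_A = V + ((C−V)·d_A)·d_A = V + 8.7128·d_A = (11.5018,-32.7531)
T_B = V + ((C−V)·d_B)·d_B = V + 8.7128·d_B = (15.3403,-20.5463)
sweep = 180° − θ = 85.4994°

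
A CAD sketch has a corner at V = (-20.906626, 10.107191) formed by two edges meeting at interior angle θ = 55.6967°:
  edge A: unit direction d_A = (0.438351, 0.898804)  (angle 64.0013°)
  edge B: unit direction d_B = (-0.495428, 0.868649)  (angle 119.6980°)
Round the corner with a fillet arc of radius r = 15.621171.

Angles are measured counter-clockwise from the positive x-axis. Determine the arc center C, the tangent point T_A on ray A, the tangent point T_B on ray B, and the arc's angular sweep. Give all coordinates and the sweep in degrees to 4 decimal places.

center=(-21.9860,43.5303) T_A=(-7.9456,36.6827) T_B=(-35.5553,35.7911) sweep=124.3033

bisector direction at 91.8496° = (-0.032277,0.999479)
center distance |VC| = r/sin(θ/2) = 15.621171/sin(27.8483°) = 33.440525
C = V + |VC|·bis = (-21.9860,43.5303)
T_A = V + ((C−V)·d_A)·d_A = V + 29.5677·d_A = (-7.9456,36.6827)
T_B = V + ((C−V)·d_B)·d_B = V + 29.5677·d_B = (-35.5553,35.7911)
sweep = 180° − θ = 124.3033°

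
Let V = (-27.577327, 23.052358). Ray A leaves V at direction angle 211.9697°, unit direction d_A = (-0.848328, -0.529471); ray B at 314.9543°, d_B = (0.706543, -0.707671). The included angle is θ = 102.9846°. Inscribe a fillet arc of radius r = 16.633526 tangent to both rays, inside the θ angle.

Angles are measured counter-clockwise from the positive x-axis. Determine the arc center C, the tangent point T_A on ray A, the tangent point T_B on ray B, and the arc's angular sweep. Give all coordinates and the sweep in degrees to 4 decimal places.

bisector direction at 263.4620° = (-0.113862,-0.993497)
center distance |VC| = r/sin(θ/2) = 16.633526/sin(51.4923°) = 21.256237
C = V + |VC|·bis = (-29.9976,1.9344)
T_A = V + ((C−V)·d_A)·d_A = V + 13.2346·d_A = (-38.8046,16.0450)
T_B = V + ((C−V)·d_B)·d_B = V + 13.2346·d_B = (-18.2266,13.6867)
sweep = 180° − θ = 77.0154°

center=(-29.9976,1.9344) T_A=(-38.8046,16.0450) T_B=(-18.2266,13.6867) sweep=77.0154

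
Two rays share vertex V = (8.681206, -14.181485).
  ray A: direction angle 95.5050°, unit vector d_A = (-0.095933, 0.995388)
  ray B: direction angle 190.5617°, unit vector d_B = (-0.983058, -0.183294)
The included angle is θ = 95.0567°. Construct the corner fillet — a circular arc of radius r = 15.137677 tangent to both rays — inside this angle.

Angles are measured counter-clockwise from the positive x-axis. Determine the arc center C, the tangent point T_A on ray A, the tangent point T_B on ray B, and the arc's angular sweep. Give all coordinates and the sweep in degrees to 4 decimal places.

bisector direction at 143.0333° = (-0.798986,0.601350)
center distance |VC| = r/sin(θ/2) = 15.137677/sin(47.5284°) = 20.522560
C = V + |VC|·bis = (-7.7160,-1.8402)
T_A = V + ((C−V)·d_A)·d_A = V + 13.8574·d_A = (7.3518,-0.3880)
T_B = V + ((C−V)·d_B)·d_B = V + 13.8574·d_B = (-4.9414,-16.7215)
sweep = 180° − θ = 84.9433°

center=(-7.7160,-1.8402) T_A=(7.3518,-0.3880) T_B=(-4.9414,-16.7215) sweep=84.9433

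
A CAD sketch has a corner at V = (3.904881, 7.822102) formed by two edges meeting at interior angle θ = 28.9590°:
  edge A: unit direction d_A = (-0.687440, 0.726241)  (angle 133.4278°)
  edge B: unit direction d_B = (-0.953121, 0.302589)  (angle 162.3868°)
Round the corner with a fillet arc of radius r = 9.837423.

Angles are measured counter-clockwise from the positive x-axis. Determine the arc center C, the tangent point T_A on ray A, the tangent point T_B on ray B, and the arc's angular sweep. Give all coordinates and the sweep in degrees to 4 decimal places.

bisector direction at 147.9073° = (-0.847190,0.531291)
center distance |VC| = r/sin(θ/2) = 9.837423/sin(14.4795°) = 39.344405
C = V + |VC|·bis = (-29.4273,28.7254)
T_A = V + ((C−V)·d_A)·d_A = V + 38.0947·d_A = (-22.2829,35.4881)
T_B = V + ((C−V)·d_B)·d_B = V + 38.0947·d_B = (-32.4040,19.3492)
sweep = 180° − θ = 151.0410°

center=(-29.4273,28.7254) T_A=(-22.2829,35.4881) T_B=(-32.4040,19.3492) sweep=151.0410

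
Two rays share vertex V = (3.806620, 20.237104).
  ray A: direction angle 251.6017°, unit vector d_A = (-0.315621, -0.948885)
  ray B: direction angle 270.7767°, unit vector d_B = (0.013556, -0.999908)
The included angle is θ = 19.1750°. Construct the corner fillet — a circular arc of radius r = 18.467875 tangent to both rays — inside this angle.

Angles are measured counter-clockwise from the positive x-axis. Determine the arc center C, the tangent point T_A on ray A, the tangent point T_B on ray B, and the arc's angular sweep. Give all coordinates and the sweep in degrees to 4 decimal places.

center=(-13.1775,-89.3369) T_A=(-30.7014,-83.5080) T_B=(5.2887,-89.0865) sweep=160.8250

bisector direction at 261.1892° = (-0.153172,-0.988200)
center distance |VC| = r/sin(θ/2) = 18.467875/sin(9.5875°) = 110.882452
C = V + |VC|·bis = (-13.1775,-89.3369)
T_A = V + ((C−V)·d_A)·d_A = V + 109.3337·d_A = (-30.7014,-83.5080)
T_B = V + ((C−V)·d_B)·d_B = V + 109.3337·d_B = (5.2887,-89.0865)
sweep = 180° − θ = 160.8250°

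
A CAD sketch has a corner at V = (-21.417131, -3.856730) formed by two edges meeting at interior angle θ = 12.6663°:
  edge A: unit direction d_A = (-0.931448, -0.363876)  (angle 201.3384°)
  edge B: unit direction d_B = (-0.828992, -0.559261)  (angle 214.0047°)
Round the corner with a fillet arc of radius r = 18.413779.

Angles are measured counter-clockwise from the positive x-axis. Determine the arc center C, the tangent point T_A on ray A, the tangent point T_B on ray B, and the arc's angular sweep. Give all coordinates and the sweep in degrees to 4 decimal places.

bisector direction at 207.6715° = (-0.885624,-0.464402)
center distance |VC| = r/sin(θ/2) = 18.413779/sin(6.3331°) = 166.928504
C = V + |VC|·bis = (-169.2531,-81.3787)
T_A = V + ((C−V)·d_A)·d_A = V + 165.9098·d_A = (-175.9534,-64.2272)
T_B = V + ((C−V)·d_B)·d_B = V + 165.9098·d_B = (-158.9550,-96.6436)
sweep = 180° − θ = 167.3337°

center=(-169.2531,-81.3787) T_A=(-175.9534,-64.2272) T_B=(-158.9550,-96.6436) sweep=167.3337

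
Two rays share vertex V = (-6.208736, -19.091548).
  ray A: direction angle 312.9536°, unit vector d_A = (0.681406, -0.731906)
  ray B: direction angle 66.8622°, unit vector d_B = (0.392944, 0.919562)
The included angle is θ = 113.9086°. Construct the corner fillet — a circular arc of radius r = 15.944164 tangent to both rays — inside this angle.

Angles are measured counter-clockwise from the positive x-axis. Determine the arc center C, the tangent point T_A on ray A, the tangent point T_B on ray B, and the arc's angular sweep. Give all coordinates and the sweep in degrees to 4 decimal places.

bisector direction at 9.9079° = (0.985086,0.172065)
center distance |VC| = r/sin(θ/2) = 15.944164/sin(56.9543°) = 19.021094
C = V + |VC|·bis = (12.5287,-15.8187)
T_A = V + ((C−V)·d_A)·d_A = V + 10.3724·d_A = (0.8590,-26.6831)
T_B = V + ((C−V)·d_B)·d_B = V + 10.3724·d_B = (-2.1330,-9.5535)
sweep = 180° − θ = 66.0914°

center=(12.5287,-15.8187) T_A=(0.8590,-26.6831) T_B=(-2.1330,-9.5535) sweep=66.0914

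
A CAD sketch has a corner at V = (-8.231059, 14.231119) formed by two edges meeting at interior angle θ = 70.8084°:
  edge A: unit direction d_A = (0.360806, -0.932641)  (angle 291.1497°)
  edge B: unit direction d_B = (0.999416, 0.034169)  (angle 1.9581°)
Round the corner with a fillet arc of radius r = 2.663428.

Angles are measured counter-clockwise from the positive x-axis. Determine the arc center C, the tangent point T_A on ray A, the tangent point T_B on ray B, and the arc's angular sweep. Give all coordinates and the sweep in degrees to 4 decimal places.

center=(-4.3950,11.6973) T_A=(-6.8790,10.7363) T_B=(-4.4860,14.3592) sweep=109.1916

bisector direction at 326.5539° = (0.834405,-0.551152)
center distance |VC| = r/sin(θ/2) = 2.663428/sin(35.4042°) = 4.597341
C = V + |VC|·bis = (-4.3950,11.6973)
T_A = V + ((C−V)·d_A)·d_A = V + 3.7472·d_A = (-6.8790,10.7363)
T_B = V + ((C−V)·d_B)·d_B = V + 3.7472·d_B = (-4.4860,14.3592)
sweep = 180° − θ = 109.1916°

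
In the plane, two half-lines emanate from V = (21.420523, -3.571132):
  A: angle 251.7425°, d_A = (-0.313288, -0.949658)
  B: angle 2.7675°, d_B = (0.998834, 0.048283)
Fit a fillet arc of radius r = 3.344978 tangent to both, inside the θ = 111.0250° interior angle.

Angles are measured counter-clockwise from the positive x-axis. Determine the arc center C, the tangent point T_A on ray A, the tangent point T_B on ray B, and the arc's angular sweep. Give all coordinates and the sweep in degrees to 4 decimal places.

center=(23.8772,-6.8013) T_A=(20.7006,-5.7533) T_B=(23.7157,-3.4602) sweep=68.9750

bisector direction at 307.2550° = (0.605363,-0.795949)
center distance |VC| = r/sin(θ/2) = 3.344978/sin(55.5125°) = 4.058209
C = V + |VC|·bis = (23.8772,-6.8013)
T_A = V + ((C−V)·d_A)·d_A = V + 2.2979·d_A = (20.7006,-5.7533)
T_B = V + ((C−V)·d_B)·d_B = V + 2.2979·d_B = (23.7157,-3.4602)
sweep = 180° − θ = 68.9750°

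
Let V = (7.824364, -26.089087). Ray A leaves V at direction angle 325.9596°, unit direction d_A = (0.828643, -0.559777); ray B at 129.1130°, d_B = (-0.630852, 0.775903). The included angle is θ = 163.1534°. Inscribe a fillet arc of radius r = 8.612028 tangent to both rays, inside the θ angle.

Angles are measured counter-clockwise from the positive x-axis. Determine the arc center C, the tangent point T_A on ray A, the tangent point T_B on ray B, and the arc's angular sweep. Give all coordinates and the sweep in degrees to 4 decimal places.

bisector direction at 47.5363° = (0.675123,0.737705)
center distance |VC| = r/sin(θ/2) = 8.612028/sin(81.5767°) = 8.705940
C = V + |VC|·bis = (13.7019,-19.6667)
T_A = V + ((C−V)·d_A)·d_A = V + 1.2753·d_A = (8.8811,-26.8030)
T_B = V + ((C−V)·d_B)·d_B = V + 1.2753·d_B = (7.0198,-25.0996)
sweep = 180° − θ = 16.8466°

center=(13.7019,-19.6667) T_A=(8.8811,-26.8030) T_B=(7.0198,-25.0996) sweep=16.8466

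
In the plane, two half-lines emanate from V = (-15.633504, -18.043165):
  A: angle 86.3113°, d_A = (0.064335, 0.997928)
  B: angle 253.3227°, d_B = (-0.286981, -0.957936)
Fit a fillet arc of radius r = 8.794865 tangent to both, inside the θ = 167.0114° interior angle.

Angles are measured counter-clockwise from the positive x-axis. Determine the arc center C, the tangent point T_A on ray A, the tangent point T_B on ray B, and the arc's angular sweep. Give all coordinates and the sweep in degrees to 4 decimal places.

bisector direction at 169.8170° = (-0.984248,0.176793)
center distance |VC| = r/sin(θ/2) = 8.794865/sin(83.5057°) = 8.851665
C = V + |VC|·bis = (-24.3457,-16.4783)
T_A = V + ((C−V)·d_A)·d_A = V + 1.0012·d_A = (-15.5691,-17.0441)
T_B = V + ((C−V)·d_B)·d_B = V + 1.0012·d_B = (-15.9208,-19.0022)
sweep = 180° − θ = 12.9886°

center=(-24.3457,-16.4783) T_A=(-15.5691,-17.0441) T_B=(-15.9208,-19.0022) sweep=12.9886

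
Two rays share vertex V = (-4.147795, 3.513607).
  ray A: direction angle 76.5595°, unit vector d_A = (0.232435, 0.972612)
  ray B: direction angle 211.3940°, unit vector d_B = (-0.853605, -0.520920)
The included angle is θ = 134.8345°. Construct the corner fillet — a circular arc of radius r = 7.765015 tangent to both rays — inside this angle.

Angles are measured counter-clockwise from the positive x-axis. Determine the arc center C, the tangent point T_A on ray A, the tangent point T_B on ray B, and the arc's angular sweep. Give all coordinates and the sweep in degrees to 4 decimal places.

center=(-10.9495,8.4595) T_A=(-3.3971,6.6547) T_B=(-6.9045,1.8313) sweep=45.1655

bisector direction at 143.9768° = (-0.808778,0.588113)
center distance |VC| = r/sin(θ/2) = 7.765015/sin(67.4172°) = 8.409831
C = V + |VC|·bis = (-10.9495,8.4595)
T_A = V + ((C−V)·d_A)·d_A = V + 3.2295·d_A = (-3.3971,6.6547)
T_B = V + ((C−V)·d_B)·d_B = V + 3.2295·d_B = (-6.9045,1.8313)
sweep = 180° − θ = 45.1655°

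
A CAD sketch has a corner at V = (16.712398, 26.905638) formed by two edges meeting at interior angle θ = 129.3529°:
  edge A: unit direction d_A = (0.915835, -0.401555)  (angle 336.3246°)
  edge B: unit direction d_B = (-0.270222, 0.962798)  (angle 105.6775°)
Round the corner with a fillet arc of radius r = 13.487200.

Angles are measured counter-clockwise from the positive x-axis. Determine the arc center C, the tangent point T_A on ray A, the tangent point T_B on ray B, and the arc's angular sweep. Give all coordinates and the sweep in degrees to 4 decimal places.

bisector direction at 41.0010° = (0.754698,0.656073)
center distance |VC| = r/sin(θ/2) = 13.487200/sin(64.6765°) = 14.921007
C = V + |VC|·bis = (27.9732,36.6949)
T_A = V + ((C−V)·d_A)·d_A = V + 6.3822·d_A = (22.5574,24.3429)
T_B = V + ((C−V)·d_B)·d_B = V + 6.3822·d_B = (14.9878,33.0504)
sweep = 180° − θ = 50.6471°

center=(27.9732,36.6949) T_A=(22.5574,24.3429) T_B=(14.9878,33.0504) sweep=50.6471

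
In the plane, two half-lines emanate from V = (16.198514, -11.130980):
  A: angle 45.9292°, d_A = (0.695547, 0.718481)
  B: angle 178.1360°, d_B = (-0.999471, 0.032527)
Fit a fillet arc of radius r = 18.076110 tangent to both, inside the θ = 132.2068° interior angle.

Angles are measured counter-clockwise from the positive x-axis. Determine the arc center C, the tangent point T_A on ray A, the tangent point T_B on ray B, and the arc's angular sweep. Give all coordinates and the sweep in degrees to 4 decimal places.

bisector direction at 112.0326° = (-0.375134,0.926971)
center distance |VC| = r/sin(θ/2) = 18.076110/sin(66.1034°) = 19.770912
C = V + |VC|·bis = (8.7818,7.1961)
T_A = V + ((C−V)·d_A)·d_A = V + 8.0089·d_A = (21.7691,-5.3767)
T_B = V + ((C−V)·d_B)·d_B = V + 8.0089·d_B = (8.1938,-10.8705)
sweep = 180° − θ = 47.7932°

center=(8.7818,7.1961) T_A=(21.7691,-5.3767) T_B=(8.1938,-10.8705) sweep=47.7932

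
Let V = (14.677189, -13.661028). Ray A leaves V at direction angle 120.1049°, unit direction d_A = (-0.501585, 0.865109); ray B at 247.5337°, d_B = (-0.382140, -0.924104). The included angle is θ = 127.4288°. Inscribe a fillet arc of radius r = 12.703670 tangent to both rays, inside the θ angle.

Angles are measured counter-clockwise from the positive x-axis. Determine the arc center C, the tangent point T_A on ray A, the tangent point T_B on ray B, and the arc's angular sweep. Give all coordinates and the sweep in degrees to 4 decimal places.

bisector direction at 183.8193° = (-0.997779,-0.066610)
center distance |VC| = r/sin(θ/2) = 12.703670/sin(63.7144°) = 14.168751
C = V + |VC|·bis = (0.5399,-14.6048)
T_A = V + ((C−V)·d_A)·d_A = V + 6.2746·d_A = (11.5300,-8.2328)
T_B = V + ((C−V)·d_B)·d_B = V + 6.2746·d_B = (12.2794,-19.4594)
sweep = 180° − θ = 52.5712°

center=(0.5399,-14.6048) T_A=(11.5300,-8.2328) T_B=(12.2794,-19.4594) sweep=52.5712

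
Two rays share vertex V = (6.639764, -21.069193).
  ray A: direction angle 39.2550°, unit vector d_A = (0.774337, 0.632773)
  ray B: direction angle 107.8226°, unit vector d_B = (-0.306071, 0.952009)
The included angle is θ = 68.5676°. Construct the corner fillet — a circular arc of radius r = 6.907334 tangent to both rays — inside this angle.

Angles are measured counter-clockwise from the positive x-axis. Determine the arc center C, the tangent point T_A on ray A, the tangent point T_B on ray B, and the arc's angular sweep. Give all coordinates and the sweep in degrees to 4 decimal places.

bisector direction at 73.5388° = (0.283366,0.959012)
center distance |VC| = r/sin(θ/2) = 6.907334/sin(34.2838°) = 12.262430
C = V + |VC|·bis = (10.1145,-9.3094)
T_A = V + ((C−V)·d_A)·d_A = V + 10.1319·d_A = (14.4853,-14.6580)
T_B = V + ((C−V)·d_B)·d_B = V + 10.1319·d_B = (3.5387,-11.4235)
sweep = 180° − θ = 111.4324°

center=(10.1145,-9.3094) T_A=(14.4853,-14.6580) T_B=(3.5387,-11.4235) sweep=111.4324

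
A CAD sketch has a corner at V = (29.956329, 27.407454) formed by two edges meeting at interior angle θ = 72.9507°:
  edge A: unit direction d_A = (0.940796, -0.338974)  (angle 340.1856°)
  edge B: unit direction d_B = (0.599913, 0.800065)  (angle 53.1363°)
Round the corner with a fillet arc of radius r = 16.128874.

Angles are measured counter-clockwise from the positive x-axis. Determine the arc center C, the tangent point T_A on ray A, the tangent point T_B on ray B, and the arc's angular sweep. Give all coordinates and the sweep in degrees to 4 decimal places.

center=(55.9485,35.1862) T_A=(50.4812,20.0122) T_B=(43.0444,44.8621) sweep=107.0493

bisector direction at 16.6610° = (0.958018,0.286708)
center distance |VC| = r/sin(θ/2) = 16.128874/sin(36.4753°) = 27.131204
C = V + |VC|·bis = (55.9485,35.1862)
T_A = V + ((C−V)·d_A)·d_A = V + 21.8165·d_A = (50.4812,20.0122)
T_B = V + ((C−V)·d_B)·d_B = V + 21.8165·d_B = (43.0444,44.8621)
sweep = 180° − θ = 107.0493°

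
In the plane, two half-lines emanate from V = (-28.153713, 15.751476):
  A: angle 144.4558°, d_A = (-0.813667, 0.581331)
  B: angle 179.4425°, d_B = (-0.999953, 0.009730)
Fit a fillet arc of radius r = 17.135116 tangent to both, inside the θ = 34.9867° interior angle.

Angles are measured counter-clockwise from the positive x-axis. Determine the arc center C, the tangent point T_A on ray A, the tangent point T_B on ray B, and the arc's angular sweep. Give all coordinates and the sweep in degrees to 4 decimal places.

bisector direction at 161.9492° = (-0.950782,0.309861)
center distance |VC| = r/sin(θ/2) = 17.135116/sin(17.4933°) = 57.003976
C = V + |VC|·bis = (-82.3521,33.4148)
T_A = V + ((C−V)·d_A)·d_A = V + 54.3676·d_A = (-72.3909,47.3571)
T_B = V + ((C−V)·d_B)·d_B = V + 54.3676·d_B = (-82.5188,16.2805)
sweep = 180° − θ = 145.0133°

center=(-82.3521,33.4148) T_A=(-72.3909,47.3571) T_B=(-82.5188,16.2805) sweep=145.0133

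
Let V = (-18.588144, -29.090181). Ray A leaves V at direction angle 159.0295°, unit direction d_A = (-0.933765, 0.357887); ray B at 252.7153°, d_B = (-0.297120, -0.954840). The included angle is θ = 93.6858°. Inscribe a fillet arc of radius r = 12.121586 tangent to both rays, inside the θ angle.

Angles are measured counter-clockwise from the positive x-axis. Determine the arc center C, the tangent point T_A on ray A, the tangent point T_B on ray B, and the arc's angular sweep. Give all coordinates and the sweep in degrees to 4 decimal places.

center=(-33.5393,-36.3412) T_A=(-29.2012,-25.0225) T_B=(-21.9652,-39.9428) sweep=86.3142

bisector direction at 205.8724° = (-0.899768,-0.436368)
center distance |VC| = r/sin(θ/2) = 12.121586/sin(46.8429°) = 16.616727
C = V + |VC|·bis = (-33.5393,-36.3412)
T_A = V + ((C−V)·d_A)·d_A = V + 11.3659·d_A = (-29.2012,-25.0225)
T_B = V + ((C−V)·d_B)·d_B = V + 11.3659·d_B = (-21.9652,-39.9428)
sweep = 180° − θ = 86.3142°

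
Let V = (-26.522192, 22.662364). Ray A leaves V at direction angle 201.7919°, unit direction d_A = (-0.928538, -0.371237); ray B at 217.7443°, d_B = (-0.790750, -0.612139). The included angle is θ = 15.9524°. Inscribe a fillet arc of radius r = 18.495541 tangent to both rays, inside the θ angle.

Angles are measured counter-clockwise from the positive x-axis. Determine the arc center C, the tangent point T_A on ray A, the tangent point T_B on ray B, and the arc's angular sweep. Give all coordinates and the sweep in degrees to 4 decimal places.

bisector direction at 209.7681° = (-0.868042,-0.496491)
center distance |VC| = r/sin(θ/2) = 18.495541/sin(7.9762°) = 133.289915
C = V + |VC|·bis = (-142.2234,-43.5148)
T_A = V + ((C−V)·d_A)·d_A = V + 132.0004·d_A = (-149.0897,-26.3410)
T_B = V + ((C−V)·d_B)·d_B = V + 132.0004·d_B = (-130.9016,-58.1402)
sweep = 180° − θ = 164.0476°

center=(-142.2234,-43.5148) T_A=(-149.0897,-26.3410) T_B=(-130.9016,-58.1402) sweep=164.0476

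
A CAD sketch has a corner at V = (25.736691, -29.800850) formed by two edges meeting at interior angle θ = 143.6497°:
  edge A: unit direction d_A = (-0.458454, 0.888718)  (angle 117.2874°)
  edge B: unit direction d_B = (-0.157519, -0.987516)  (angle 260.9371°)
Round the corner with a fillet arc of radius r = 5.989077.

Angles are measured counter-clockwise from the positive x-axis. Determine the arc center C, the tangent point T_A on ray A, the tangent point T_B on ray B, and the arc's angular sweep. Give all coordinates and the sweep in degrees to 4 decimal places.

bisector direction at 189.1123° = (-0.987380,-0.158369)
center distance |VC| = r/sin(θ/2) = 5.989077/sin(71.8248°) = 6.303579
C = V + |VC|·bis = (19.5127,-30.7991)
T_A = V + ((C−V)·d_A)·d_A = V + 1.9662·d_A = (24.8353,-28.0534)
T_B = V + ((C−V)·d_B)·d_B = V + 1.9662·d_B = (25.4270,-31.7425)
sweep = 180° − θ = 36.3503°

center=(19.5127,-30.7991) T_A=(24.8353,-28.0534) T_B=(25.4270,-31.7425) sweep=36.3503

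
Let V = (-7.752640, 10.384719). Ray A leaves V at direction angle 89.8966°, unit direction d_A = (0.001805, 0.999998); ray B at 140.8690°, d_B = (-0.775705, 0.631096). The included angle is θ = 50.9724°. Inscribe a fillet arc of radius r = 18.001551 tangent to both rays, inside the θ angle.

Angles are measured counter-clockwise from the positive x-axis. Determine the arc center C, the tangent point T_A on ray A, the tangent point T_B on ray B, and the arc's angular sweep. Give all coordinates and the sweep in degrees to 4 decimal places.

bisector direction at 115.3828° = (-0.428664,0.903464)
center distance |VC| = r/sin(θ/2) = 18.001551/sin(25.4862°) = 41.835498
C = V + |VC|·bis = (-25.6860,48.1816)
T_A = V + ((C−V)·d_A)·d_A = V + 37.7644·d_A = (-7.6845,48.1491)
T_B = V + ((C−V)·d_B)·d_B = V + 37.7644·d_B = (-37.0467,34.2177)
sweep = 180° − θ = 129.0276°

center=(-25.6860,48.1816) T_A=(-7.6845,48.1491) T_B=(-37.0467,34.2177) sweep=129.0276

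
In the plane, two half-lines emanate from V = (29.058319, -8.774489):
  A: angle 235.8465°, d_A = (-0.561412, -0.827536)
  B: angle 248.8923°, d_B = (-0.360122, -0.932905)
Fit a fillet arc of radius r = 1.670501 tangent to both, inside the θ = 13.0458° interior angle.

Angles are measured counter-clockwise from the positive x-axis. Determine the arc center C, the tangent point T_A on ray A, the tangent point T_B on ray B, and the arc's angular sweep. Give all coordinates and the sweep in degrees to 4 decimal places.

bisector direction at 242.3694° = (-0.463769,-0.885956)
center distance |VC| = r/sin(θ/2) = 1.670501/sin(6.5229°) = 14.705074
C = V + |VC|·bis = (22.2386,-21.8025)
T_A = V + ((C−V)·d_A)·d_A = V + 14.6099·d_A = (20.8562,-20.8647)
T_B = V + ((C−V)·d_B)·d_B = V + 14.6099·d_B = (23.7970,-22.4041)
sweep = 180° − θ = 166.9542°

center=(22.2386,-21.8025) T_A=(20.8562,-20.8647) T_B=(23.7970,-22.4041) sweep=166.9542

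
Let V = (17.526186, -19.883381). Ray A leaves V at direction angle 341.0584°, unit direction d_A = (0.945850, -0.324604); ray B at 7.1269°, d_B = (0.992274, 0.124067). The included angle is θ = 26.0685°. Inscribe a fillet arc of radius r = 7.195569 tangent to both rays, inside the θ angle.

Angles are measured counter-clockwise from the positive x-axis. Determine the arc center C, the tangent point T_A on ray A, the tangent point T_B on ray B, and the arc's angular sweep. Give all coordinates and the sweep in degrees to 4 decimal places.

bisector direction at 354.0926° = (0.994690,-0.102920)
center distance |VC| = r/sin(θ/2) = 7.195569/sin(13.0343°) = 31.904662
C = V + |VC|·bis = (49.2614,-23.1670)
T_A = V + ((C−V)·d_A)·d_A = V + 31.0827·d_A = (46.9257,-29.9729)
T_B = V + ((C−V)·d_B)·d_B = V + 31.0827·d_B = (48.3687,-16.0270)
sweep = 180° − θ = 153.9315°

center=(49.2614,-23.1670) T_A=(46.9257,-29.9729) T_B=(48.3687,-16.0270) sweep=153.9315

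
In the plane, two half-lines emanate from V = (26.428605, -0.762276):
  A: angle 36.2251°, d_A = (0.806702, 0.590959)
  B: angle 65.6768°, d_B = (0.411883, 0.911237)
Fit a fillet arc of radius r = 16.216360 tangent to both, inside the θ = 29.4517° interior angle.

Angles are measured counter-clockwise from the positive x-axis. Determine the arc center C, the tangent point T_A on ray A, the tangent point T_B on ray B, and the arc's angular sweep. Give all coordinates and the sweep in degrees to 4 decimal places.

bisector direction at 50.9509° = (0.629985,0.776607)
center distance |VC| = r/sin(θ/2) = 16.216360/sin(14.7258°) = 63.795132
C = V + |VC|·bis = (66.6186,48.7815)
T_A = V + ((C−V)·d_A)·d_A = V + 61.6997·d_A = (76.2018,35.6997)
T_B = V + ((C−V)·d_B)·d_B = V + 61.6997·d_B = (51.8417,55.4607)
sweep = 180° − θ = 150.5483°

center=(66.6186,48.7815) T_A=(76.2018,35.6997) T_B=(51.8417,55.4607) sweep=150.5483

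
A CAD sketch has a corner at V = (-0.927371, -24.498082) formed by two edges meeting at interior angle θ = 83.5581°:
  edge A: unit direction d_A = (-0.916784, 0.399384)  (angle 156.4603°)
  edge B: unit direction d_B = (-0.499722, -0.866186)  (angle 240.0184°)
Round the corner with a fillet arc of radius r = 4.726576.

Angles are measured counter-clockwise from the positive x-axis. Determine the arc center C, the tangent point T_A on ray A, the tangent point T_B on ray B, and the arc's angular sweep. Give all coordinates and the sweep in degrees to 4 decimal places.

center=(-7.6651,-26.7185) T_A=(-5.7774,-22.3852) T_B=(-3.5710,-29.0804) sweep=96.4419

bisector direction at 198.2394° = (-0.949757,-0.312987)
center distance |VC| = r/sin(θ/2) = 4.726576/sin(41.7790°) = 7.094193
C = V + |VC|·bis = (-7.6651,-26.7185)
T_A = V + ((C−V)·d_A)·d_A = V + 5.2903·d_A = (-5.7774,-22.3852)
T_B = V + ((C−V)·d_B)·d_B = V + 5.2903·d_B = (-3.5710,-29.0804)
sweep = 180° − θ = 96.4419°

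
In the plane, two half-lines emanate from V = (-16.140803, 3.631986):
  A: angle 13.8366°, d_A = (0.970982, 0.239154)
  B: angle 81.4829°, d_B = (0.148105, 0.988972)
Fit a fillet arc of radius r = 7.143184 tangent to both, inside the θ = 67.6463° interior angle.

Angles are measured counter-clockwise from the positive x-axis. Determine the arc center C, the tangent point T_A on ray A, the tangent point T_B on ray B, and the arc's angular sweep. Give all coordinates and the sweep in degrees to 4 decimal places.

bisector direction at 47.6598° = (0.673532,0.739158)
center distance |VC| = r/sin(θ/2) = 7.143184/sin(33.8231°) = 12.832882
C = V + |VC|·bis = (-7.4974,13.1175)
T_A = V + ((C−V)·d_A)·d_A = V + 10.6610·d_A = (-5.7891,6.1816)
T_B = V + ((C−V)·d_B)·d_B = V + 10.6610·d_B = (-14.5619,14.1755)
sweep = 180° − θ = 112.3537°

center=(-7.4974,13.1175) T_A=(-5.7891,6.1816) T_B=(-14.5619,14.1755) sweep=112.3537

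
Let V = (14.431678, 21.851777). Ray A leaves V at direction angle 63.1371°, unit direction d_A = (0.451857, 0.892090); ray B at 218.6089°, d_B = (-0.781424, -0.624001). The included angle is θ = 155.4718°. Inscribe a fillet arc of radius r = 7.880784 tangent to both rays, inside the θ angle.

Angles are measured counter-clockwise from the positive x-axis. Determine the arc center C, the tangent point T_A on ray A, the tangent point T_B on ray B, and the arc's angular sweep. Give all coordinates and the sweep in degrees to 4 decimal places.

bisector direction at 140.8730° = (-0.775749,0.631041)
center distance |VC| = r/sin(θ/2) = 7.880784/sin(77.7359°) = 8.064833
C = V + |VC|·bis = (8.1754,26.9410)
T_A = V + ((C−V)·d_A)·d_A = V + 1.7131·d_A = (15.2058,23.3800)
T_B = V + ((C−V)·d_B)·d_B = V + 1.7131·d_B = (13.0930,20.7828)
sweep = 180° − θ = 24.5282°

center=(8.1754,26.9410) T_A=(15.2058,23.3800) T_B=(13.0930,20.7828) sweep=24.5282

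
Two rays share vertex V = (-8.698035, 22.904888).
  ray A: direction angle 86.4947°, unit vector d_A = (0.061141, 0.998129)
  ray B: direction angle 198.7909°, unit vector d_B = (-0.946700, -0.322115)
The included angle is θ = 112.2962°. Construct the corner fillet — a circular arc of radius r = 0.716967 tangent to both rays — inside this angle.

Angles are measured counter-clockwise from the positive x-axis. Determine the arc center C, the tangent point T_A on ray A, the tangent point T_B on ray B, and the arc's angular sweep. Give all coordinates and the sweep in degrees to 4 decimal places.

center=(-9.3843,23.4287) T_A=(-8.6686,23.3849) T_B=(-9.1533,22.7500) sweep=67.7038

bisector direction at 142.6428° = (-0.794868,0.606782)
center distance |VC| = r/sin(θ/2) = 0.716967/sin(56.1481°) = 0.863316
C = V + |VC|·bis = (-9.3843,23.4287)
T_A = V + ((C−V)·d_A)·d_A = V + 0.4809·d_A = (-8.6686,23.3849)
T_B = V + ((C−V)·d_B)·d_B = V + 0.4809·d_B = (-9.1533,22.7500)
sweep = 180° − θ = 67.7038°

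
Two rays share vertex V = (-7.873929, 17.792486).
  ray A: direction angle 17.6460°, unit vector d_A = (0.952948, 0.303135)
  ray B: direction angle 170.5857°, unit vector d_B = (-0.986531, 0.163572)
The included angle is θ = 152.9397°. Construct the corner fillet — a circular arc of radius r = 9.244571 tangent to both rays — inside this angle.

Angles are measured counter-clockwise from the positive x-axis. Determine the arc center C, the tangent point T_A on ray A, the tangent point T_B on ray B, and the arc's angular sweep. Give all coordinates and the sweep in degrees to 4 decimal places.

bisector direction at 94.1158° = (-0.071773,0.997421)
center distance |VC| = r/sin(θ/2) = 9.244571/sin(76.4698°) = 9.508460
C = V + |VC|·bis = (-8.5564,27.2764)
T_A = V + ((C−V)·d_A)·d_A = V + 2.2246·d_A = (-5.7540,18.4668)
T_B = V + ((C−V)·d_B)·d_B = V + 2.2246·d_B = (-10.0685,18.1564)
sweep = 180° − θ = 27.0603°

center=(-8.5564,27.2764) T_A=(-5.7540,18.4668) T_B=(-10.0685,18.1564) sweep=27.0603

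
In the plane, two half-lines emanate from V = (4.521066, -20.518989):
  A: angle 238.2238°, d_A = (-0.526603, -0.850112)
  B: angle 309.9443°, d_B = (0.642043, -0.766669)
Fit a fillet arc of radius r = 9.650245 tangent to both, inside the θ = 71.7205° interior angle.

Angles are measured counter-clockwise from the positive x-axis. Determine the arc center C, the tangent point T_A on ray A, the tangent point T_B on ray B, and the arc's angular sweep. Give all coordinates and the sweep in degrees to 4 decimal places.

center=(5.6943,-36.9505) T_A=(-2.5095,-31.8686) T_B=(13.0928,-30.7546) sweep=108.2795

bisector direction at 274.0840° = (0.071220,-0.997461)
center distance |VC| = r/sin(θ/2) = 9.650245/sin(35.8603°) = 16.473329
C = V + |VC|·bis = (5.6943,-36.9505)
T_A = V + ((C−V)·d_A)·d_A = V + 13.3508·d_A = (-2.5095,-31.8686)
T_B = V + ((C−V)·d_B)·d_B = V + 13.3508·d_B = (13.0928,-30.7546)
sweep = 180° − θ = 108.2795°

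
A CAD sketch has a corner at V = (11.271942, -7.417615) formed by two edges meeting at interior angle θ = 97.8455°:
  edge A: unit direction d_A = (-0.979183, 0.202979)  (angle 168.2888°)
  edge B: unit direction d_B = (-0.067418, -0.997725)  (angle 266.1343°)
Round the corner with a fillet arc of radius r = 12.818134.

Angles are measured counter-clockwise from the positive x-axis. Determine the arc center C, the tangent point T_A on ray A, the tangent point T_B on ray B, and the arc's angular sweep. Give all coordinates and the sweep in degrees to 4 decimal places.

center=(-2.2703,-17.7010) T_A=(0.3315,-5.1497) T_B=(10.5187,-18.5652) sweep=82.1545

bisector direction at 217.2115° = (-0.796408,-0.604760)
center distance |VC| = r/sin(θ/2) = 12.818134/sin(48.9228°) = 17.004139
C = V + |VC|·bis = (-2.2703,-17.7010)
T_A = V + ((C−V)·d_A)·d_A = V + 11.1730·d_A = (0.3315,-5.1497)
T_B = V + ((C−V)·d_B)·d_B = V + 11.1730·d_B = (10.5187,-18.5652)
sweep = 180° − θ = 82.1545°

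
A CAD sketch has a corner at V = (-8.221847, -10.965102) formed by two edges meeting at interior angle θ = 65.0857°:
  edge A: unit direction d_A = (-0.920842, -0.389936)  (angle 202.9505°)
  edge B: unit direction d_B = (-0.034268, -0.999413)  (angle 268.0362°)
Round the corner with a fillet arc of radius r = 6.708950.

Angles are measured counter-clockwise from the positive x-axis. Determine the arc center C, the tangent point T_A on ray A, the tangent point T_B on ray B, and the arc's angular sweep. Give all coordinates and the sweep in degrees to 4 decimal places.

center=(-15.2871,-21.2426) T_A=(-17.9032,-15.0647) T_B=(-8.5821,-21.4725) sweep=114.9143

bisector direction at 235.4934° = (-0.566502,-0.824060)
center distance |VC| = r/sin(θ/2) = 6.708950/sin(32.5429°) = 12.471785
C = V + |VC|·bis = (-15.2871,-21.2426)
T_A = V + ((C−V)·d_A)·d_A = V + 10.5136·d_A = (-17.9032,-15.0647)
T_B = V + ((C−V)·d_B)·d_B = V + 10.5136·d_B = (-8.5821,-21.4725)
sweep = 180° − θ = 114.9143°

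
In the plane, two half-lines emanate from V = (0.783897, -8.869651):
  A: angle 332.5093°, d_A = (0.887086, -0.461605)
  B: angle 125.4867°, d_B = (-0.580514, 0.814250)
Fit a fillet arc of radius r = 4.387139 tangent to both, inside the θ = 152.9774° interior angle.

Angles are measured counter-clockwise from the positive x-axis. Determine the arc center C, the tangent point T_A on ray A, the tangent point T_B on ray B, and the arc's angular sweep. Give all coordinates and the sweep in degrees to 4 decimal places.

bisector direction at 48.9980° = (0.656085,0.754687)
center distance |VC| = r/sin(θ/2) = 4.387139/sin(76.4887°) = 4.512014
C = V + |VC|·bis = (3.7442,-5.4645)
T_A = V + ((C−V)·d_A)·d_A = V + 1.0542·d_A = (1.7190,-9.3563)
T_B = V + ((C−V)·d_B)·d_B = V + 1.0542·d_B = (0.1719,-8.0113)
sweep = 180° − θ = 27.0226°

center=(3.7442,-5.4645) T_A=(1.7190,-9.3563) T_B=(0.1719,-8.0113) sweep=27.0226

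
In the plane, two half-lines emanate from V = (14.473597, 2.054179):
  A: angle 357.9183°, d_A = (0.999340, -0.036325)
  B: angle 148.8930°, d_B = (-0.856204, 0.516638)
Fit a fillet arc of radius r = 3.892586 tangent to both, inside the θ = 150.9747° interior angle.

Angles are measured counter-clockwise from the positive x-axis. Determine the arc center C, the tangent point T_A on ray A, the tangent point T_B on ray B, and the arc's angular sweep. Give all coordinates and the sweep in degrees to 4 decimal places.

center=(15.6219,5.9076) T_A=(15.4805,2.0176) T_B=(13.6109,2.5747) sweep=29.0253

bisector direction at 73.4056° = (0.285594,0.958351)
center distance |VC| = r/sin(θ/2) = 3.892586/sin(75.4874°) = 4.020883
C = V + |VC|·bis = (15.6219,5.9076)
T_A = V + ((C−V)·d_A)·d_A = V + 1.0076·d_A = (15.4805,2.0176)
T_B = V + ((C−V)·d_B)·d_B = V + 1.0076·d_B = (13.6109,2.5747)
sweep = 180° − θ = 29.0253°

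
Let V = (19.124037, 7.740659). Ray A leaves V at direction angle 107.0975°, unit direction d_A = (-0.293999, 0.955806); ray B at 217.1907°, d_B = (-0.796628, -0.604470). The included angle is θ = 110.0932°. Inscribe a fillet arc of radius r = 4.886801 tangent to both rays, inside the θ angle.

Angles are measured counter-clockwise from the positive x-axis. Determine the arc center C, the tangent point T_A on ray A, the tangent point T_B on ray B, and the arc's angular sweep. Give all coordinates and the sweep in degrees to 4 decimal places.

bisector direction at 162.1441° = (-0.951831,0.306624)
center distance |VC| = r/sin(θ/2) = 4.886801/sin(55.0466°) = 5.962289
C = V + |VC|·bis = (13.4489,9.5688)
T_A = V + ((C−V)·d_A)·d_A = V + 3.4159·d_A = (18.1198,11.0056)
T_B = V + ((C−V)·d_B)·d_B = V + 3.4159·d_B = (16.4029,5.6759)
sweep = 180° − θ = 69.9068°

center=(13.4489,9.5688) T_A=(18.1198,11.0056) T_B=(16.4029,5.6759) sweep=69.9068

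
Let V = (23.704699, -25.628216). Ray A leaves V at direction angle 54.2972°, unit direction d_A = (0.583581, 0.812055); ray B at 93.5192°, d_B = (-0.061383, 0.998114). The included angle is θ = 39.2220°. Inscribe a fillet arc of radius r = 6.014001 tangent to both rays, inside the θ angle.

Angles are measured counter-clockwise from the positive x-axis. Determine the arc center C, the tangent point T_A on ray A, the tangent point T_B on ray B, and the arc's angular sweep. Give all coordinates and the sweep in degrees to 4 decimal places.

bisector direction at 73.9082° = (0.277177,0.960819)
center distance |VC| = r/sin(θ/2) = 6.014001/sin(19.6110°) = 17.918415
C = V + |VC|·bis = (28.6713,-8.4119)
T_A = V + ((C−V)·d_A)·d_A = V + 16.8790·d_A = (33.5550,-11.9215)
T_B = V + ((C−V)·d_B)·d_B = V + 16.8790·d_B = (22.6686,-8.7810)
sweep = 180° − θ = 140.7780°

center=(28.6713,-8.4119) T_A=(33.5550,-11.9215) T_B=(22.6686,-8.7810) sweep=140.7780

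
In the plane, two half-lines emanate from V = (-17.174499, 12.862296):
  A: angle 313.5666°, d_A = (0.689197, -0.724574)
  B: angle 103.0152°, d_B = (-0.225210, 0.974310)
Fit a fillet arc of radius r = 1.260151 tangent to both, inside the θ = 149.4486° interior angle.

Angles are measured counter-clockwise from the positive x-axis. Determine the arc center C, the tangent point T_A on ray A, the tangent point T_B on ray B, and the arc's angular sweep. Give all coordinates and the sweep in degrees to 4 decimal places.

center=(-16.0242,13.4814) T_A=(-16.9373,12.6129) T_B=(-17.2520,13.1976) sweep=30.5514

bisector direction at 28.2909° = (0.880553,0.473948)
center distance |VC| = r/sin(θ/2) = 1.260151/sin(74.7243°) = 1.306304
C = V + |VC|·bis = (-16.0242,13.4814)
T_A = V + ((C−V)·d_A)·d_A = V + 0.3442·d_A = (-16.9373,12.6129)
T_B = V + ((C−V)·d_B)·d_B = V + 0.3442·d_B = (-17.2520,13.1976)
sweep = 180° − θ = 30.5514°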